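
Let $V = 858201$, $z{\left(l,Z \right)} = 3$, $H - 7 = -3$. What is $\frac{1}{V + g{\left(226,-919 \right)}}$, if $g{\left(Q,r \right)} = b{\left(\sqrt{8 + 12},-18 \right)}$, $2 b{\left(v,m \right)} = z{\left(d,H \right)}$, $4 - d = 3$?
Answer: $\frac{2}{1716405} \approx 1.1652 \cdot 10^{-6}$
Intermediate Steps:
$H = 4$ ($H = 7 - 3 = 4$)
$d = 1$ ($d = 4 - 3 = 1$)
$b{\left(v,m \right)} = \frac{3}{2}$ ($b{\left(v,m \right)} = \frac{1}{2} \cdot 3 = \frac{3}{2}$)
$g{\left(Q,r \right)} = \frac{3}{2}$
$\frac{1}{V + g{\left(226,-919 \right)}} = \frac{1}{858201 + \frac{3}{2}} = \frac{1}{\frac{1716405}{2}} = \frac{2}{1716405}$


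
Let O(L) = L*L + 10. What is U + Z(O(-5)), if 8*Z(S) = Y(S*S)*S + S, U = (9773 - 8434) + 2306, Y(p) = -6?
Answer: 28985/8 ≈ 3623.1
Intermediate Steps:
O(L) = 10 + L**2 (O(L) = L**2 + 10 = 10 + L**2)
U = 3645 (U = 1339 + 2306 = 3645)
Z(S) = -5*S/8 (Z(S) = (-6*S + S)/8 = (-5*S)/8 = -5*S/8)
U + Z(O(-5)) = 3645 - 5*(10 + (-5)**2)/8 = 3645 - 5*(10 + 25)/8 = 3645 - 5/8*35 = 3645 - 175/8 = 28985/8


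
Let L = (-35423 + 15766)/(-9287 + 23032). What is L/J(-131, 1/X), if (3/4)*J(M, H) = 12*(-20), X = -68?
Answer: 19657/4398400 ≈ 0.0044691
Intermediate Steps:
L = -19657/13745 ≈ -1.4301
J(M, H) = -320 (J(M, H) = 4*(12*(-20))/3 = (4/3)*(-240) = -320)
L/J(-131, 1/X) = -19657/13745/(-320) = -19657/13745*(-1/320) = 19657/4398400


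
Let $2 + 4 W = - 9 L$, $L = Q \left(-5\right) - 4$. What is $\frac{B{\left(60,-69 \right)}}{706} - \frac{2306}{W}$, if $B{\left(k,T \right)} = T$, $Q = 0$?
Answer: $- \frac{3257245}{12002} \approx -271.39$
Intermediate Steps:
$L = -4$ ($L = 0 \left(-5\right) - 4 = 0 - 4 = -4$)
$W = \frac{17}{2}$ ($W = - \frac{1}{2} + \frac{\left(-9\right) \left(-4\right)}{4} = - \frac{1}{2} + \frac{1}{4} \cdot 36 = - \frac{1}{2} + 9 = \frac{17}{2} \approx 8.5$)
$\frac{B{\left(60,-69 \right)}}{706} - \frac{2306}{W} = - \frac{69}{706} - \frac{2306}{\frac{17}{2}} = \left(-69\right) \frac{1}{706} - \frac{4612}{17} = - \frac{69}{706} - \frac{4612}{17} = - \frac{3257245}{12002}$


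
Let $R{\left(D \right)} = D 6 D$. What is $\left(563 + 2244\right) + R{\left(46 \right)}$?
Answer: $15503$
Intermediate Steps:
$R{\left(D \right)} = 6 D^{2}$ ($R{\left(D \right)} = 6 D D = 6 D^{2}$)
$\left(563 + 2244\right) + R{\left(46 \right)} = \left(563 + 2244\right) + 6 \cdot 46^{2} = 2807 + 6 \cdot 2116 = 2807 + 12696 = 15503$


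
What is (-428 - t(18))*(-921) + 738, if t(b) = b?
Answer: 411504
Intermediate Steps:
(-428 - t(18))*(-921) + 738 = (-428 - 1*18)*(-921) + 738 = (-428 - 18)*(-921) + 738 = -446*(-921) + 738 = 410766 + 738 = 411504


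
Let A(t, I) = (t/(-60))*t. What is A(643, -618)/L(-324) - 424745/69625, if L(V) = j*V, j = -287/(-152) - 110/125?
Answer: 388777691041/25926484050 ≈ 14.995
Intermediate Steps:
j = 3831/3800 (j = -287*(-1/152) - 110*1/125 = 287/152 - 22/25 = 3831/3800 ≈ 1.0082)
L(V) = 3831*V/3800
A(t, I) = -t²/60 (A(t, I) = (t*(-1/60))*t = (-t/60)*t = -t²/60)
A(643, -618)/L(-324) - 424745/69625 = (-1/60*643²)/(((3831/3800)*(-324))) - 424745/69625 = (-1/60*413449)/(-310311/950) - 424745*1/69625 = -413449/60*(-950/310311) - 84949/13925 = 39277655/1861866 - 84949/13925 = 388777691041/25926484050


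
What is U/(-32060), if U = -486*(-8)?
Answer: -972/8015 ≈ -0.12127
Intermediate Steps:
U = 3888
U/(-32060) = 3888/(-32060) = 3888*(-1/32060) = -972/8015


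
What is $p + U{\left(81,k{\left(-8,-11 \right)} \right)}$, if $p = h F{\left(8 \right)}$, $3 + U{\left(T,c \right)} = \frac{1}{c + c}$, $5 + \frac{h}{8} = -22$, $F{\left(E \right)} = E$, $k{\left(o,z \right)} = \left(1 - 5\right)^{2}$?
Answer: $- \frac{55391}{32} \approx -1731.0$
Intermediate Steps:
$k{\left(o,z \right)} = 16$ ($k{\left(o,z \right)} = \left(-4\right)^{2} = 16$)
$h = -216$ ($h = -40 + 8 \left(-22\right) = -40 - 176 = -216$)
$U{\left(T,c \right)} = -3 + \frac{1}{2 c}$ ($U{\left(T,c \right)} = -3 + \frac{1}{c + c} = -3 + \frac{1}{2 c}$)
$p = -1728$ ($p = \left(-216\right) 8 = -1728$)
$p + U{\left(81,k{\left(-8,-11 \right)} \right)} = -1728 - \left(3 - \frac{1}{2 \cdot 16}\right) = -1728 + \left(-3 + \frac{1}{2} \cdot \frac{1}{16}\right) = -1728 + \left(-3 + \frac{1}{32}\right) = -1728 - \frac{95}{32} = - \frac{55391}{32}$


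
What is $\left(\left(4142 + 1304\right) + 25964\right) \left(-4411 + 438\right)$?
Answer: $-124791930$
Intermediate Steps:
$\left(\left(4142 + 1304\right) + 25964\right) \left(-4411 + 438\right) = \left(5446 + 25964\right) \left(-3973\right) = 31410 \left(-3973\right) = -124791930$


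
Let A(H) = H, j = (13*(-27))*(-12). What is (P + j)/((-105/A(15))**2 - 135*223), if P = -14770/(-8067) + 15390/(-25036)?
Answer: -425461972967/3035136211536 ≈ -0.14018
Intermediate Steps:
j = 4212 (j = -351*(-12) = 4212)
P = 122815295/100982706 (P = -14770*(-1/8067) + 15390*(-1/25036) = 14770/8067 - 7695/12518 = 122815295/100982706 ≈ 1.2162)
(P + j)/((-105/A(15))**2 - 135*223) = (122815295/100982706 + 4212)/((-105/15)**2 - 135*223) = 425461972967/(100982706*((-105*1/15)**2 - 30105)) = 425461972967/(100982706*((-7)**2 - 30105)) = 425461972967/(100982706*(49 - 30105)) = (425461972967/100982706)/(-30056) = (425461972967/100982706)*(-1/30056) = -425461972967/3035136211536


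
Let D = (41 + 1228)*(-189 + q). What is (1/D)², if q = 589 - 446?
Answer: 1/3407523876 ≈ 2.9347e-10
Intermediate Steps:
q = 143
D = -58374 (D = (41 + 1228)*(-189 + 143) = 1269*(-46) = -58374)
(1/D)² = (1/(-58374))² = (-1/58374)² = 1/3407523876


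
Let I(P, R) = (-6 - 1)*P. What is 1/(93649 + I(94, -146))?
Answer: 1/92991 ≈ 1.0754e-5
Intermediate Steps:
I(P, R) = -7*P
1/(93649 + I(94, -146)) = 1/(93649 - 7*94) = 1/(93649 - 658) = 1/92991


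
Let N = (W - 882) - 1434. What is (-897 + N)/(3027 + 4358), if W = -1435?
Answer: -664/1055 ≈ -0.62938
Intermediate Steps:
N = -3751 (N = (-1435 - 882) - 1434 = -2317 - 1434 = -3751)
(-897 + N)/(3027 + 4358) = (-897 - 3751)/(3027 + 4358) = -4648/7385 = -4648*1/7385 = -664/1055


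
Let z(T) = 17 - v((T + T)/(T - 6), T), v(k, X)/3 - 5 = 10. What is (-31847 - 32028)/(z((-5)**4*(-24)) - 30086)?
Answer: 9125/4302 ≈ 2.1211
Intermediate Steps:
v(k, X) = 45 (v(k, X) = 15 + 3*10 = 15 + 30 = 45)
z(T) = -28 (z(T) = 17 - 1*45 = 17 - 45 = -28)
(-31847 - 32028)/(z((-5)**4*(-24)) - 30086) = (-31847 - 32028)/(-28 - 30086) = -63875/(-30114) = -63875*(-1/30114) = 9125/4302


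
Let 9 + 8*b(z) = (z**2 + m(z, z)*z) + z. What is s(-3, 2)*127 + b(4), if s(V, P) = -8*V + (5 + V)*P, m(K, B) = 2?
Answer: 28467/8 ≈ 3558.4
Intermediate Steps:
b(z) = -9/8 + z**2/8 + 3*z/8 (b(z) = -9/8 + ((z**2 + 2*z) + z)/8 = -9/8 + (z**2 + 3*z)/8 = -9/8 + (z**2/8 + 3*z/8) = -9/8 + z**2/8 + 3*z/8)
s(V, P) = -8*V + P*(5 + V)
s(-3, 2)*127 + b(4) = (-8*(-3) + 5*2 + 2*(-3))*127 + (-9/8 + (1/8)*4**2 + (3/8)*4) = (24 + 10 - 6)*127 + (-9/8 + (1/8)*16 + 3/2) = 28*127 + (-9/8 + 2 + 3/2) = 3556 + 19/8 = 28467/8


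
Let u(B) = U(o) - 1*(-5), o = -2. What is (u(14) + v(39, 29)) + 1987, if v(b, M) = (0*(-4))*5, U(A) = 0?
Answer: 1992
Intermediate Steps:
v(b, M) = 0 (v(b, M) = 0*5 = 0)
u(B) = 5 (u(B) = 0 - 1*(-5) = 0 + 5 = 5)
(u(14) + v(39, 29)) + 1987 = (5 + 0) + 1987 = 5 + 1987 = 1992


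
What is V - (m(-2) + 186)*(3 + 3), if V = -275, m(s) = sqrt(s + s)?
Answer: -1391 - 12*I ≈ -1391.0 - 12.0*I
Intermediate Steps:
m(s) = sqrt(2)*sqrt(s) (m(s) = sqrt(2*s) = sqrt(2)*sqrt(s))
V - (m(-2) + 186)*(3 + 3) = -275 - (sqrt(2)*sqrt(-2) + 186)*(3 + 3) = -275 - (sqrt(2)*(I*sqrt(2)) + 186)*6 = -275 - (2*I + 186)*6 = -275 - (186 + 2*I)*6 = -275 - (1116 + 12*I) = -275 + (-1116 - 12*I) = -1391 - 12*I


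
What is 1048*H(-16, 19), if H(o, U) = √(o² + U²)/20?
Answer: 262*√617/5 ≈ 1301.6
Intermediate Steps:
H(o, U) = √(U² + o²)/20 (H(o, U) = √(U² + o²)*(1/20) = √(U² + o²)/20)
1048*H(-16, 19) = 1048*(√(19² + (-16)²)/20) = 1048*(√(361 + 256)/20) = 1048*(√617/20) = 262*√617/5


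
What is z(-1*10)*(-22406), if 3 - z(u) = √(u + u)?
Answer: -67218 + 44812*I*√5 ≈ -67218.0 + 1.002e+5*I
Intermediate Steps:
z(u) = 3 - √2*√u (z(u) = 3 - √(u + u) = 3 - √(2*u) = 3 - √2*√u)
z(-1*10)*(-22406) = (3 - √2*√(-1*10))*(-22406) = (3 - √2*√(-10))*(-22406) = (3 - √2*I*√10)*(-22406) = (3 - 2*I*√5)*(-22406) = -67218 + 44812*I*√5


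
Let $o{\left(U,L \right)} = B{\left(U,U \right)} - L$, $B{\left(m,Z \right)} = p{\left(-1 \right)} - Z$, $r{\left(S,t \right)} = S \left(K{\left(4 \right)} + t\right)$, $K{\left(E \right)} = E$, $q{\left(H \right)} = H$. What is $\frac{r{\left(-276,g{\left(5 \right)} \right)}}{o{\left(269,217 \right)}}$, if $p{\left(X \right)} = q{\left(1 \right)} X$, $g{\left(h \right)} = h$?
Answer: $\frac{2484}{487} \approx 5.1006$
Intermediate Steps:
$p{\left(X \right)} = X$ ($p{\left(X \right)} = 1 X = X$)
$r{\left(S,t \right)} = S \left(4 + t\right)$
$B{\left(m,Z \right)} = -1 - Z$
$o{\left(U,L \right)} = -1 - L - U$ ($o{\left(U,L \right)} = \left(-1 - U\right) - L = -1 - L - U$)
$\frac{r{\left(-276,g{\left(5 \right)} \right)}}{o{\left(269,217 \right)}} = \frac{\left(-276\right) \left(4 + 5\right)}{-1 - 217 - 269} = \frac{\left(-276\right) 9}{-1 - 217 - 269} = - \frac{2484}{-487} = \left(-2484\right) \left(- \frac{1}{487}\right) = \frac{2484}{487}$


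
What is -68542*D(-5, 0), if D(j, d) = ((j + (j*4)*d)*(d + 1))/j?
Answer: -68542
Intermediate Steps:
D(j, d) = (1 + d)*(j + 4*d*j)/j (D(j, d) = ((j + (4*j)*d)*(1 + d))/j = ((j + 4*d*j)*(1 + d))/j = ((1 + d)*(j + 4*d*j))/j = (1 + d)*(j + 4*d*j)/j)
-68542*D(-5, 0) = -68542*(1 + 4*0² + 5*0) = -68542*(1 + 4*0 + 0) = -68542*(1 + 0 + 0) = -68542*1 = -68542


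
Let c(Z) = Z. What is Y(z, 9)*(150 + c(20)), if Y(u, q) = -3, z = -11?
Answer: -510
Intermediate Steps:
Y(z, 9)*(150 + c(20)) = -3*(150 + 20) = -3*170 = -510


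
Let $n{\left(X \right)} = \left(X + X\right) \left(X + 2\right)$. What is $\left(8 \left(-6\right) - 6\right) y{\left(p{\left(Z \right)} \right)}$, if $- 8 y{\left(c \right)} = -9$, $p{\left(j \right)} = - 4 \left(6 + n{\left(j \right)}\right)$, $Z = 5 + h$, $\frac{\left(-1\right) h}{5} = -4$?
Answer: $- \frac{243}{4} \approx -60.75$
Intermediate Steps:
$h = 20$ ($h = \left(-5\right) \left(-4\right) = 20$)
$n{\left(X \right)} = 2 X \left(2 + X\right)$
$Z = 25$ ($Z = 5 + 20 = 25$)
$p{\left(j \right)} = -24 - 8 j \left(2 + j\right)$ ($p{\left(j \right)} = - 4 \left(6 + 2 j \left(2 + j\right)\right) = -24 - 8 j \left(2 + j\right)$)
$y{\left(c \right)} = \frac{9}{8}$ ($y{\left(c \right)} = \left(- \frac{1}{8}\right) \left(-9\right) = \frac{9}{8}$)
$\left(8 \left(-6\right) - 6\right) y{\left(p{\left(Z \right)} \right)} = \left(8 \left(-6\right) - 6\right) \frac{9}{8} = \left(-48 - 6\right) \frac{9}{8} = \left(-54\right) \frac{9}{8} = - \frac{243}{4}$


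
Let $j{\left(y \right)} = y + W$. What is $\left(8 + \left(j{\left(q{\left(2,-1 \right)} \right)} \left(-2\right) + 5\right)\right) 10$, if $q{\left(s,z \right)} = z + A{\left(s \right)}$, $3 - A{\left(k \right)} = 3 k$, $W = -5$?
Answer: $310$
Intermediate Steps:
$A{\left(k \right)} = 3 - 3 k$
$q{\left(s,z \right)} = 3 + z - 3 s$ ($q{\left(s,z \right)} = z - \left(-3 + 3 s\right) = 3 + z - 3 s$)
$j{\left(y \right)} = -5 + y$ ($j{\left(y \right)} = y - 5 = -5 + y$)
$\left(8 + \left(j{\left(q{\left(2,-1 \right)} \right)} \left(-2\right) + 5\right)\right) 10 = \left(8 + \left(\left(-5 - 4\right) \left(-2\right) + 5\right)\right) 10 = \left(8 + \left(\left(-9\right) \left(-2\right) + 5\right)\right) 10 = \left(8 + \left(18 + 5\right)\right) 10 = \left(8 + 23\right) 10 = 31 \cdot 10 = 310$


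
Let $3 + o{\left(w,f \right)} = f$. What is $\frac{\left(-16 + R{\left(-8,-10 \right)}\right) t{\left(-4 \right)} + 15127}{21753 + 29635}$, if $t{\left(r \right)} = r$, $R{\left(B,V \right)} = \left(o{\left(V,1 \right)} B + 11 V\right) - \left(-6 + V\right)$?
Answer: $\frac{15503}{51388} \approx 0.30169$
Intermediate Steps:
$o{\left(w,f \right)} = -3 + f$
$R{\left(B,V \right)} = 6 - 2 B + 10 V$ ($R{\left(B,V \right)} = \left(\left(-3 + 1\right) B + 11 V\right) - \left(-6 + V\right) = \left(- 2 B + 11 V\right) - \left(-6 + V\right) = 6 - 2 B + 10 V$)
$\frac{\left(-16 + R{\left(-8,-10 \right)}\right) t{\left(-4 \right)} + 15127}{21753 + 29635} = \frac{\left(-16 + \left(6 - -16 + 10 \left(-10\right)\right)\right) \left(-4\right) + 15127}{21753 + 29635} = \frac{\left(-16 + \left(6 + 16 - 100\right)\right) \left(-4\right) + 15127}{51388} = \left(\left(-16 - 78\right) \left(-4\right) + 15127\right) \frac{1}{51388} = \left(\left(-94\right) \left(-4\right) + 15127\right) \frac{1}{51388} = \left(376 + 15127\right) \frac{1}{51388} = 15503 \cdot \frac{1}{51388} = \frac{15503}{51388}$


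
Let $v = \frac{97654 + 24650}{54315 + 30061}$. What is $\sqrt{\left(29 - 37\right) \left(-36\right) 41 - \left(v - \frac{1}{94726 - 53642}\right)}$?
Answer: $\frac{\sqrt{554199808412643568343}}{216656474} \approx 108.66$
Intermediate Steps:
$v = \frac{15288}{10547}$ ($v = \frac{122304}{84376} = 122304 \cdot \frac{1}{84376} = \frac{15288}{10547} \approx 1.4495$)
$\sqrt{\left(29 - 37\right) \left(-36\right) 41 - \left(v - \frac{1}{94726 - 53642}\right)} = \sqrt{\left(29 - 37\right) \left(-36\right) 41 + \left(\frac{1}{94726 - 53642} - \frac{15288}{10547}\right)} = \sqrt{\left(29 - 37\right) \left(-36\right) 41 - \left(\frac{15288}{10547} - \frac{1}{41084}\right)} = \sqrt{\left(-8\right) \left(-36\right) 41 + \left(\frac{1}{41084} - \frac{15288}{10547}\right)} = \sqrt{288 \cdot 41 - \frac{628081645}{433312948}} = \sqrt{11808 - \frac{628081645}{433312948}} = \sqrt{\frac{5115931208339}{433312948}} = \frac{\sqrt{554199808412643568343}}{216656474}$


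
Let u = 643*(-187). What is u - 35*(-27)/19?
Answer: -2283634/19 ≈ -1.2019e+5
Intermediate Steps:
u = -120241
u - 35*(-27)/19 = -120241 - 35*(-27)/19 = -120241 - (-945)/19 = -120241 - 1*(-945/19) = -120241 + 945/19 = -2283634/19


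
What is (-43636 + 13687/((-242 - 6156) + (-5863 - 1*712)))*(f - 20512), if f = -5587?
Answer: 14774735637985/12973 ≈ 1.1389e+9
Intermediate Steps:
(-43636 + 13687/((-242 - 6156) + (-5863 - 1*712)))*(f - 20512) = (-43636 + 13687/((-242 - 6156) + (-5863 - 1*712)))*(-5587 - 20512) = (-43636 + 13687/(-6398 + (-5863 - 712)))*(-26099) = (-43636 + 13687/(-6398 - 6575))*(-26099) = (-43636 + 13687/(-12973))*(-26099) = (-43636 + 13687*(-1/12973))*(-26099) = (-43636 - 13687/12973)*(-26099) = -566103515/12973*(-26099) = 14774735637985/12973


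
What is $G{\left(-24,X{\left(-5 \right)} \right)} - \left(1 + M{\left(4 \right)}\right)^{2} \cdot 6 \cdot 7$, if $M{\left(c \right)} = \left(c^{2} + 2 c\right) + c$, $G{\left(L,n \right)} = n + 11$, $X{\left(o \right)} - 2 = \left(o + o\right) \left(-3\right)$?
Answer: $-35279$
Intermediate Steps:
$X{\left(o \right)} = 2 - 6 o$ ($X{\left(o \right)} = 2 + \left(o + o\right) \left(-3\right) = 2 + 2 o \left(-3\right) = 2 - 6 o$)
$G{\left(L,n \right)} = 11 + n$
$M{\left(c \right)} = c^{2} + 3 c$
$G{\left(-24,X{\left(-5 \right)} \right)} - \left(1 + M{\left(4 \right)}\right)^{2} \cdot 6 \cdot 7 = \left(11 + \left(2 - -30\right)\right) - \left(1 + 4 \left(3 + 4\right)\right)^{2} \cdot 6 \cdot 7 = \left(11 + \left(2 + 30\right)\right) - \left(1 + 4 \cdot 7\right)^{2} \cdot 6 \cdot 7 = \left(11 + 32\right) - \left(1 + 28\right)^{2} \cdot 6 \cdot 7 = 43 - 29^{2} \cdot 6 \cdot 7 = 43 - 841 \cdot 6 \cdot 7 = 43 - 5046 \cdot 7 = 43 - 35322 = -35279$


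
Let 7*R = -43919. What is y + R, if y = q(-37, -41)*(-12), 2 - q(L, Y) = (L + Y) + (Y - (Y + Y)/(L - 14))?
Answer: -921707/119 ≈ -7745.4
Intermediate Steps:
q(L, Y) = 2 - L - 2*Y + 2*Y/(-14 + L) (q(L, Y) = 2 - ((L + Y) + (Y - (Y + Y)/(L - 14))) = 2 - ((L + Y) + (Y - 2*Y/(-14 + L))) = 2 - (L + 2*Y - 2*Y/(-14 + L)) = 2 + (-L - 2*Y + 2*Y/(-14 + L)) = 2 - L - 2*Y + 2*Y/(-14 + L))
y = -25012/17 (y = ((-28 - 1*(-37)**2 + 16*(-37) + 30*(-41) - 2*(-37)*(-41))/(-14 - 37))*(-12) = ((-28 - 1*1369 - 592 - 1230 - 3034)/(-51))*(-12) = -(-28 - 1369 - 592 - 1230 - 3034)/51*(-12) = -1/51*(-6253)*(-12) = (6253/51)*(-12) = -25012/17 ≈ -1471.3)
R = -43919/7 (R = (1/7)*(-43919) = -43919/7 ≈ -6274.1)
y + R = -25012/17 - 43919/7 = -921707/119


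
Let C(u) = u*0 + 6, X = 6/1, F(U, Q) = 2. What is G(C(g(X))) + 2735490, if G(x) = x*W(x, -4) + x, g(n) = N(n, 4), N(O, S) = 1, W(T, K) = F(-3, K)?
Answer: 2735508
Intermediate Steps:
W(T, K) = 2
X = 6 (X = 6*1 = 6)
g(n) = 1
C(u) = 6 (C(u) = 0 + 6 = 6)
G(x) = 3*x (G(x) = x*2 + x = 2*x + x = 3*x)
G(C(g(X))) + 2735490 = 3*6 + 2735490 = 18 + 2735490 = 2735508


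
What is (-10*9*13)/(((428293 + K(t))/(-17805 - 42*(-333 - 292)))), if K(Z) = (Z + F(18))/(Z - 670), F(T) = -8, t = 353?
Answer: -1566083025/67884268 ≈ -23.070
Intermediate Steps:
K(Z) = (-8 + Z)/(-670 + Z) (K(Z) = (Z - 8)/(Z - 670) = (-8 + Z)/(-670 + Z))
(-10*9*13)/(((428293 + K(t))/(-17805 - 42*(-333 - 292)))) = (-10*9*13)/(((428293 + (-8 + 353)/(-670 + 353))/(-17805 - 42*(-333 - 292)))) = (-90*13)/(((428293 + 345/(-317))/(-17805 - 42*(-625)))) = -1170*(-17805 + 26250)/(428293 - 1/317*345) = -1170*8445/(428293 - 345/317) = -1170/((135768536/317)*(1/8445)) = -1170/135768536/2677065 = -1170*2677065/135768536 = -1566083025/67884268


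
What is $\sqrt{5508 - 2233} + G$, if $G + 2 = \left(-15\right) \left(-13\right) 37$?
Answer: $7213 + 5 \sqrt{131} \approx 7270.2$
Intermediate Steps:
$G = 7213$ ($G = -2 + \left(-15\right) \left(-13\right) 37 = -2 + 195 \cdot 37 = -2 + 7215 = 7213$)
$\sqrt{5508 - 2233} + G = \sqrt{5508 - 2233} + 7213 = \sqrt{3275} + 7213 = 5 \sqrt{131} + 7213 = 7213 + 5 \sqrt{131}$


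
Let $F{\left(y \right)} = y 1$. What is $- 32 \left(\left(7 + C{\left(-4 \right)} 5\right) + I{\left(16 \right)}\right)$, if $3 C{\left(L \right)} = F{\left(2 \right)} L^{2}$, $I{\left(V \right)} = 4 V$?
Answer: $- \frac{11936}{3} \approx -3978.7$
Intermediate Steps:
$F{\left(y \right)} = y$
$C{\left(L \right)} = \frac{2 L^{2}}{3}$
$- 32 \left(\left(7 + C{\left(-4 \right)} 5\right) + I{\left(16 \right)}\right) = - 32 \left(\left(7 + \frac{2 \left(-4\right)^{2}}{3} \cdot 5\right) + 4 \cdot 16\right) = - 32 \left(\left(7 + \frac{2}{3} \cdot 16 \cdot 5\right) + 64\right) = - 32 \left(\left(7 + \frac{32}{3} \cdot 5\right) + 64\right) = - 32 \left(\left(7 + \frac{160}{3}\right) + 64\right) = - 32 \left(\frac{181}{3} + 64\right) = \left(-32\right) \frac{373}{3} = - \frac{11936}{3}$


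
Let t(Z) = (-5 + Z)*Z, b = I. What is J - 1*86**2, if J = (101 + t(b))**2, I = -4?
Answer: 11373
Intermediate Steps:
b = -4
t(Z) = Z*(-5 + Z)
J = 18769 (J = (101 - 4*(-5 - 4))**2 = (101 - 4*(-9))**2 = (101 + 36)**2 = 137**2 = 18769)
J - 1*86**2 = 18769 - 1*86**2 = 18769 - 1*7396 = 18769 - 7396 = 11373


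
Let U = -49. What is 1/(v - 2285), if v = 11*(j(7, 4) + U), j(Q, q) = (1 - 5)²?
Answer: -1/2648 ≈ -0.00037764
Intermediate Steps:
j(Q, q) = 16 (j(Q, q) = (-4)² = 16)
v = -363 (v = 11*(16 - 49) = 11*(-33) = -363)
1/(v - 2285) = 1/(-363 - 2285) = 1/(-2648) = -1/2648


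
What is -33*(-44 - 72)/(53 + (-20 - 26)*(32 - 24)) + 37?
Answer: 2609/105 ≈ 24.848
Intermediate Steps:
-33*(-44 - 72)/(53 + (-20 - 26)*(32 - 24)) + 37 = -(-3828)/(53 - 46*8) + 37 = -(-3828)/(53 - 368) + 37 = -(-3828)/(-315) + 37 = -(-3828)*(-1)/315 + 37 = -33*116/315 + 37 = -1276/105 + 37 = 2609/105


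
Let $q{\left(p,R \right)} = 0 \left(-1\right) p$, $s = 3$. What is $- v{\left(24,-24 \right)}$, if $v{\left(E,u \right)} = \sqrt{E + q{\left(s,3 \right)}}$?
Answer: $- 2 \sqrt{6} \approx -4.899$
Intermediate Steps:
$q{\left(p,R \right)} = 0$ ($q{\left(p,R \right)} = 0 p = 0$)
$v{\left(E,u \right)} = \sqrt{E}$ ($v{\left(E,u \right)} = \sqrt{E + 0} = \sqrt{E}$)
$- v{\left(24,-24 \right)} = - \sqrt{24} = - 2 \sqrt{6}$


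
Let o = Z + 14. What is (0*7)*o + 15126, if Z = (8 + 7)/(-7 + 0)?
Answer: 15126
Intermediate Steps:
Z = -15/7 (Z = 15/(-7) = 15*(-⅐) = -15/7 ≈ -2.1429)
o = 83/7 (o = -15/7 + 14 = 83/7 ≈ 11.857)
(0*7)*o + 15126 = (0*7)*(83/7) + 15126 = 0*(83/7) + 15126 = 0 + 15126 = 15126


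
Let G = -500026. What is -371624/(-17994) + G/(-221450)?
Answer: 22823400661/996192825 ≈ 22.911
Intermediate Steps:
-371624/(-17994) + G/(-221450) = -371624/(-17994) - 500026/(-221450) = -371624*(-1/17994) - 500026*(-1/221450) = 185812/8997 + 250013/110725 = 22823400661/996192825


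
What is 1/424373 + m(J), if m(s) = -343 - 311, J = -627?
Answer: -277539941/424373 ≈ -654.00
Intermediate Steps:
m(s) = -654
1/424373 + m(J) = 1/424373 - 654 = -277539941/424373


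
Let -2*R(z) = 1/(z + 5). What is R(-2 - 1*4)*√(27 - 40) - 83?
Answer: -83 + I*√13/2 ≈ -83.0 + 1.8028*I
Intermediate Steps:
R(z) = -1/(2*(5 + z)) (R(z) = -1/(2*(z + 5)) = -1/(2*(5 + z)))
R(-2 - 1*4)*√(27 - 40) - 83 = (-1/(10 + 2*(-2 - 1*4)))*√(27 - 40) - 83 = (-1/(10 + 2*(-2 - 4)))*√(-13) - 83 = (-1/(10 + 2*(-6)))*(I*√13) - 83 = (-1/(10 - 12))*(I*√13) - 83 = (-1/(-2))*(I*√13) - 83 = (-1*(-½))*(I*√13) - 83 = (I*√13)/2 - 83 = I*√13/2 - 83 = -83 + I*√13/2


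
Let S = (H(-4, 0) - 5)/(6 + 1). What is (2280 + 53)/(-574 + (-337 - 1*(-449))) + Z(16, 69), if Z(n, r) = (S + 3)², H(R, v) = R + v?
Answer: -6827/3234 ≈ -2.1110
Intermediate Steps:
S = -9/7 (S = ((-4 + 0) - 5)/(6 + 1) = (-4 - 5)/7 = -9*⅐ = -9/7 ≈ -1.2857)
Z(n, r) = 144/49 (Z(n, r) = (-9/7 + 3)² = (12/7)² = 144/49)
(2280 + 53)/(-574 + (-337 - 1*(-449))) + Z(16, 69) = (2280 + 53)/(-574 + (-337 - 1*(-449))) + 144/49 = 2333/(-574 + (-337 + 449)) + 144/49 = 2333/(-574 + 112) + 144/49 = 2333/(-462) + 144/49 = 2333*(-1/462) + 144/49 = -2333/462 + 144/49 = -6827/3234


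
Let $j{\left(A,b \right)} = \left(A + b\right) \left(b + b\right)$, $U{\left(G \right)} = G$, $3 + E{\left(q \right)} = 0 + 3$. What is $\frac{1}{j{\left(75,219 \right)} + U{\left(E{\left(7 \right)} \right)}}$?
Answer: $\frac{1}{128772} \approx 7.7657 \cdot 10^{-6}$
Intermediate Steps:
$E{\left(q \right)} = 0$ ($E{\left(q \right)} = -3 + \left(0 + 3\right) = -3 + 3 = 0$)
$j{\left(A,b \right)} = 2 b \left(A + b\right)$ ($j{\left(A,b \right)} = \left(A + b\right) 2 b = 2 b \left(A + b\right)$)
$\frac{1}{j{\left(75,219 \right)} + U{\left(E{\left(7 \right)} \right)}} = \frac{1}{2 \cdot 219 \left(75 + 219\right) + 0} = \frac{1}{2 \cdot 219 \cdot 294 + 0} = \frac{1}{128772 + 0} = \frac{1}{128772}$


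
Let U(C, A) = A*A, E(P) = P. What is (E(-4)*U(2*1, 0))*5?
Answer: 0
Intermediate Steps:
U(C, A) = A²
(E(-4)*U(2*1, 0))*5 = -4*0²*5 = -4*0*5 = 0*5 = 0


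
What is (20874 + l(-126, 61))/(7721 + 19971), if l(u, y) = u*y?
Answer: 471/989 ≈ 0.47624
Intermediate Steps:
(20874 + l(-126, 61))/(7721 + 19971) = (20874 - 126*61)/(7721 + 19971) = (20874 - 7686)/27692 = 13188*(1/27692) = 471/989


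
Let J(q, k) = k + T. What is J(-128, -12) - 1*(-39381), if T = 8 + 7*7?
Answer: 39426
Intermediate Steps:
T = 57 (T = 8 + 49 = 57)
J(q, k) = 57 + k (J(q, k) = k + 57 = 57 + k)
J(-128, -12) - 1*(-39381) = (57 - 12) - 1*(-39381) = 45 + 39381 = 39426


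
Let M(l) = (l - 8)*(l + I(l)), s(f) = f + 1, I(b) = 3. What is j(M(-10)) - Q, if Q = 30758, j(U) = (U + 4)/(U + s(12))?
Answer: -4275232/139 ≈ -30757.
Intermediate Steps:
s(f) = 1 + f
M(l) = (-8 + l)*(3 + l) (M(l) = (l - 8)*(l + 3) = (-8 + l)*(3 + l))
j(U) = (4 + U)/(13 + U) (j(U) = (U + 4)/(U + (1 + 12)) = (4 + U)/(U + 13) = (4 + U)/(13 + U))
j(M(-10)) - Q = (4 + (-24 + (-10)**2 - 5*(-10)))/(13 + (-24 + (-10)**2 - 5*(-10))) - 1*30758 = (4 + (-24 + 100 + 50))/(13 + (-24 + 100 + 50)) - 30758 = (4 + 126)/(13 + 126) - 30758 = 130/139 - 30758 = -4275232/139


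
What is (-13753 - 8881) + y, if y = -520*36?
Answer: -41354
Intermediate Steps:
y = -18720
(-13753 - 8881) + y = (-13753 - 8881) - 18720 = -22634 - 18720 = -41354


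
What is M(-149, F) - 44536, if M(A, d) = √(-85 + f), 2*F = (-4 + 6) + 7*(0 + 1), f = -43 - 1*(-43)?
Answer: -44536 + I*√85 ≈ -44536.0 + 9.2195*I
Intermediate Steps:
f = 0 (f = -43 + 43 = 0)
F = 9/2 (F = ((-4 + 6) + 7*(0 + 1))/2 = (2 + 7*1)/2 = (2 + 7)/2 = (½)*9 = 9/2 ≈ 4.5000)
M(A, d) = I*√85 (M(A, d) = √(-85 + 0) = √(-85) = I*√85)
M(-149, F) - 44536 = I*√85 - 44536 = -44536 + I*√85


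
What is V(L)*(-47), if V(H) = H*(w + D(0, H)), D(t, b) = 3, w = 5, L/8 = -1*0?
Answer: 0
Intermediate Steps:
L = 0 (L = 8*(-1*0) = 8*0 = 0)
V(H) = 8*H (V(H) = H*(5 + 3) = H*8 = 8*H)
V(L)*(-47) = (8*0)*(-47) = 0*(-47) = 0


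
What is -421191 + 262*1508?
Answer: -26095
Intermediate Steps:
-421191 + 262*1508 = -421191 + 395096 = -26095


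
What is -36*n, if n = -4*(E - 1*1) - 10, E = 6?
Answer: 1080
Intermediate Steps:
n = -30 (n = -4*(6 - 1*1) - 10 = -4*(6 - 1) - 10 = -4*5 - 10 = -20 - 10 = -30)
-36*n = -36*(-30) = 1080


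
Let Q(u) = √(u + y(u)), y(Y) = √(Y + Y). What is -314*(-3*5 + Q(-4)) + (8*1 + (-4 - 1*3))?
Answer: 4711 - 314*√(-4 + 2*I*√2) ≈ 4500.5 - 662.35*I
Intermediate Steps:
y(Y) = √2*√Y (y(Y) = √(2*Y) = √2*√Y)
Q(u) = √(u + √2*√u)
-314*(-3*5 + Q(-4)) + (8*1 + (-4 - 1*3)) = -314*(-3*5 + √(-4 + √2*√(-4))) + (8*1 + (-4 - 1*3)) = -314*(-15 + √(-4 + √2*(2*I))) + (8 + (-4 - 3)) = -314*(-15 + √(-4 + 2*I*√2)) + (8 - 7) = (4710 - 314*√(-4 + 2*I*√2)) + 1 = 4711 - 314*√(-4 + 2*I*√2)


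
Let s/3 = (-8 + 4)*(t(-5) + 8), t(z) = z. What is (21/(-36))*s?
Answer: 21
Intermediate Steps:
s = -36 (s = 3*((-8 + 4)*(-5 + 8)) = 3*(-4*3) = 3*(-12) = -36)
(21/(-36))*s = (21/(-36))*(-36) = (21*(-1/36))*(-36) = -7/12*(-36) = 21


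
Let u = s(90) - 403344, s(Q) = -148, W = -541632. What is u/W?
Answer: 100873/135408 ≈ 0.74496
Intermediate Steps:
u = -403492 (u = -148 - 403344 = -403492)
u/W = -403492/(-541632) = -403492*(-1/541632) = 100873/135408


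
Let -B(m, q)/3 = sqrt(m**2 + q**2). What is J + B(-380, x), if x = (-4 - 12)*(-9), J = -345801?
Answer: -345801 - 12*sqrt(10321) ≈ -3.4702e+5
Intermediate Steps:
x = 144 (x = -16*(-9) = 144)
B(m, q) = -3*sqrt(m**2 + q**2)
J + B(-380, x) = -345801 - 3*sqrt((-380)**2 + 144**2) = -345801 - 3*sqrt(144400 + 20736) = -345801 - 12*sqrt(10321)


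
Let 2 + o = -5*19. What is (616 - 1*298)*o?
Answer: -30846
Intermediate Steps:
o = -97 (o = -2 - 5*19 = -2 - 95 = -97)
(616 - 1*298)*o = (616 - 1*298)*(-97) = (616 - 298)*(-97) = 318*(-97) = -30846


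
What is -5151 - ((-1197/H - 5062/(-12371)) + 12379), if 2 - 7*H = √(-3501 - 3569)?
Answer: -85217878555/4861803 + 931*I*√7070/786 ≈ -17528.0 + 99.595*I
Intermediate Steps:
H = 2/7 - I*√7070/7 (H = 2/7 - √(-3501 - 3569)/7 = 2/7 - I*√7070/7 ≈ 0.28571 - 12.012*I)
-5151 - ((-1197/H - 5062/(-12371)) + 12379) = -5151 - ((-1197/(2/7 - I*√7070/7) - 5062/(-12371)) + 12379) = -5151 - ((-1197/(2/7 - I*√7070/7) - 5062*(-1/12371)) + 12379) = -5151 - ((-1197/(2/7 - I*√7070/7) + 5062/12371) + 12379) = -5151 - ((5062/12371 - 1197/(2/7 - I*√7070/7)) + 12379) = -5151 - (153145671/12371 - 1197/(2/7 - I*√7070/7)) = -5151 + (-153145671/12371 + 1197/(2/7 - I*√7070/7)) = -216868692/12371 + 1197/(2/7 - I*√7070/7)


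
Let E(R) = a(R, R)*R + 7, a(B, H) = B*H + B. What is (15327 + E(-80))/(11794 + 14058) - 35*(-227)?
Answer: 102451937/12926 ≈ 7926.0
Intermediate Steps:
a(B, H) = B + B*H
E(R) = 7 + R²*(1 + R) (E(R) = (R*(1 + R))*R + 7 = R²*(1 + R) + 7 = 7 + R²*(1 + R))
(15327 + E(-80))/(11794 + 14058) - 35*(-227) = (15327 + (7 + (-80)²*(1 - 80)))/(11794 + 14058) - 35*(-227) = (15327 + (7 + 6400*(-79)))/25852 + 7945 = (15327 + (7 - 505600))*(1/25852) + 7945 = (15327 - 505593)*(1/25852) + 7945 = -490266*1/25852 + 7945 = -245133/12926 + 7945 = 102451937/12926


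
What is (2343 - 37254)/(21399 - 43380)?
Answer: 27/17 ≈ 1.5882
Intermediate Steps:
(2343 - 37254)/(21399 - 43380) = -34911/(-21981) = -34911*(-1/21981) = 27/17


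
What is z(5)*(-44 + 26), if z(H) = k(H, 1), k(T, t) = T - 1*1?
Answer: -72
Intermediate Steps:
k(T, t) = -1 + T (k(T, t) = T - 1 = -1 + T)
z(H) = -1 + H
z(5)*(-44 + 26) = (-1 + 5)*(-44 + 26) = 4*(-18) = -72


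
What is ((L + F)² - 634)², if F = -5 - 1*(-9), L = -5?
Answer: 400689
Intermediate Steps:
F = 4 (F = -5 + 9 = 4)
((L + F)² - 634)² = ((-5 + 4)² - 634)² = ((-1)² - 634)² = (1 - 634)² = (-633)² = 400689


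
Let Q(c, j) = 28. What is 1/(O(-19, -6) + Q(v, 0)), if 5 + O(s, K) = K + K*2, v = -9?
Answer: ⅕ ≈ 0.20000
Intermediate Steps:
O(s, K) = -5 + 3*K (O(s, K) = -5 + (K + K*2) = -5 + (K + 2*K) = -5 + 3*K)
1/(O(-19, -6) + Q(v, 0)) = 1/((-5 + 3*(-6)) + 28) = 1/((-5 - 18) + 28) = 1/(-23 + 28) = 1/5 = ⅕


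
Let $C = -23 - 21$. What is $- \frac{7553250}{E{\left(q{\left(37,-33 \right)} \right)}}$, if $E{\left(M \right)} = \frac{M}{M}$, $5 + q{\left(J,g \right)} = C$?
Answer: $-7553250$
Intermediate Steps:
$C = -44$
$q{\left(J,g \right)} = -49$ ($q{\left(J,g \right)} = -5 - 44 = -49$)
$E{\left(M \right)} = 1$
$- \frac{7553250}{E{\left(q{\left(37,-33 \right)} \right)}} = - \frac{7553250}{1} = \left(-7553250\right) 1 = -7553250$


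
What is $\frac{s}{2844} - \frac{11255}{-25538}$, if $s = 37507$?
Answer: $\frac{494931493}{36315036} \approx 13.629$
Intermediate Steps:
$\frac{s}{2844} - \frac{11255}{-25538} = \frac{37507}{2844} - \frac{11255}{-25538} = 37507 \cdot \frac{1}{2844} - - \frac{11255}{25538} = \frac{37507}{2844} + \frac{11255}{25538} = \frac{494931493}{36315036}$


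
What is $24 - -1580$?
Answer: $1604$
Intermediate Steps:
$24 - -1580 = 24 + 1580 = 1604$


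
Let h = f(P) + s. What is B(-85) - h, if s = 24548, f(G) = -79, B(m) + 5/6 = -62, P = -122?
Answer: -147191/6 ≈ -24532.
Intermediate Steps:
B(m) = -377/6 (B(m) = -⅚ - 62 = -377/6)
h = 24469 (h = -79 + 24548 = 24469)
B(-85) - h = -377/6 - 1*24469 = -377/6 - 24469 = -147191/6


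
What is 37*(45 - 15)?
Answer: 1110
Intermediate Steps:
37*(45 - 15) = 37*30 = 1110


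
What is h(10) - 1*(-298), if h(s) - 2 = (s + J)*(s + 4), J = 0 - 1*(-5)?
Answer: 510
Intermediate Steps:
J = 5 (J = 0 + 5 = 5)
h(s) = 2 + (4 + s)*(5 + s) (h(s) = 2 + (s + 5)*(s + 4) = 2 + (5 + s)*(4 + s) = 2 + (4 + s)*(5 + s))
h(10) - 1*(-298) = (22 + 10² + 9*10) - 1*(-298) = (22 + 100 + 90) + 298 = 212 + 298 = 510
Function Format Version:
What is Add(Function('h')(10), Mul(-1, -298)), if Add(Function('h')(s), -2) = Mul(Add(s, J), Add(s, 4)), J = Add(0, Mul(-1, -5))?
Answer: 510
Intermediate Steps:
J = 5 (J = Add(0, 5) = 5)
Function('h')(s) = Add(2, Mul(Add(4, s), Add(5, s))) (Function('h')(s) = Add(2, Mul(Add(s, 5), Add(s, 4))) = Add(2, Mul(Add(5, s), Add(4, s))) = Add(2, Mul(Add(4, s), Add(5, s))))
Add(Function('h')(10), Mul(-1, -298)) = Add(Add(22, Pow(10, 2), Mul(9, 10)), Mul(-1, -298)) = Add(Add(22, 100, 90), 298) = Add(212, 298) = 510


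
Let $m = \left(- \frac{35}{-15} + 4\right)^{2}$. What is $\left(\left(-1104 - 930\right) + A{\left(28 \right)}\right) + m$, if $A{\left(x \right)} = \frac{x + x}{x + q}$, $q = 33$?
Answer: $- \frac{1094141}{549} \approx -1993.0$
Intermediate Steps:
$A{\left(x \right)} = \frac{2 x}{33 + x}$ ($A{\left(x \right)} = \frac{x + x}{x + 33} = \frac{2 x}{33 + x}$)
$m = \frac{361}{9}$ ($m = \left(\left(-35\right) \left(- \frac{1}{15}\right) + 4\right)^{2} = \left(\frac{7}{3} + 4\right)^{2} = \left(\frac{19}{3}\right)^{2} = \frac{361}{9} \approx 40.111$)
$\left(\left(-1104 - 930\right) + A{\left(28 \right)}\right) + m = \left(\left(-1104 - 930\right) + 2 \cdot 28 \frac{1}{33 + 28}\right) + \frac{361}{9} = \left(-2034 + 2 \cdot 28 \cdot \frac{1}{61}\right) + \frac{361}{9} = \left(-2034 + \frac{56}{61}\right) + \frac{361}{9} = - \frac{124018}{61} + \frac{361}{9} = - \frac{1094141}{549}$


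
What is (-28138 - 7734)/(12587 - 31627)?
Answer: 1121/595 ≈ 1.8840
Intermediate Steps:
(-28138 - 7734)/(12587 - 31627) = -35872/(-19040) = -35872*(-1/19040) = 1121/595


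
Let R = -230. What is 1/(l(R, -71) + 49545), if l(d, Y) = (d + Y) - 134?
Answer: 1/49110 ≈ 2.0362e-5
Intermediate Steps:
l(d, Y) = -134 + Y + d (l(d, Y) = (Y + d) - 134 = -134 + Y + d)
1/(l(R, -71) + 49545) = 1/((-134 - 71 - 230) + 49545) = 1/(-435 + 49545) = 1/49110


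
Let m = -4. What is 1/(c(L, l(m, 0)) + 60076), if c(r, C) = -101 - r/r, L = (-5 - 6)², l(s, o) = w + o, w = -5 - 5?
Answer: 1/59974 ≈ 1.6674e-5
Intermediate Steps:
w = -10
l(s, o) = -10 + o
L = 121 (L = (-11)² = 121)
c(r, C) = -102 (c(r, C) = -101 - 1*1 = -101 - 1 = -102)
1/(c(L, l(m, 0)) + 60076) = 1/(-102 + 60076) = 1/59974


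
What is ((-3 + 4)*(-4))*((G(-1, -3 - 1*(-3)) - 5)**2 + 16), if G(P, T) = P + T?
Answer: -208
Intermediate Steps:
((-3 + 4)*(-4))*((G(-1, -3 - 1*(-3)) - 5)**2 + 16) = ((-3 + 4)*(-4))*(((-1 + (-3 - 1*(-3))) - 5)**2 + 16) = (1*(-4))*(((-1 + (-3 + 3)) - 5)**2 + 16) = -4*(((-1 + 0) - 5)**2 + 16) = -4*((-1 - 5)**2 + 16) = -4*((-6)**2 + 16) = -4*(36 + 16) = -4*52 = -208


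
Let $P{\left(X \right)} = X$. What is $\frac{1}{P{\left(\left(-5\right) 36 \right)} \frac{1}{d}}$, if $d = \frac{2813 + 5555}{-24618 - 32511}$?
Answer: $\frac{2092}{2570805} \approx 0.00081375$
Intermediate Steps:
$d = - \frac{8368}{57129}$ ($d = \frac{8368}{-57129} = 8368 \left(- \frac{1}{57129}\right) = - \frac{8368}{57129} \approx -0.14648$)
$\frac{1}{P{\left(\left(-5\right) 36 \right)} \frac{1}{d}} = \frac{1}{\left(-5\right) 36 \frac{1}{- \frac{8368}{57129}}} = \frac{1}{\left(-180\right) \left(- \frac{57129}{8368}\right)} = \frac{1}{\frac{2570805}{2092}} = \frac{2092}{2570805}$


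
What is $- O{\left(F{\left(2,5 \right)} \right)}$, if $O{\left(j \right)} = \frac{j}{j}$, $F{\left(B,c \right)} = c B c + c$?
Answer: $-1$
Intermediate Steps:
$F{\left(B,c \right)} = c + B c^{2}$ ($F{\left(B,c \right)} = B c c + c = B c^{2} + c = c + B c^{2}$)
$O{\left(j \right)} = 1$
$- O{\left(F{\left(2,5 \right)} \right)} = \left(-1\right) 1 = -1$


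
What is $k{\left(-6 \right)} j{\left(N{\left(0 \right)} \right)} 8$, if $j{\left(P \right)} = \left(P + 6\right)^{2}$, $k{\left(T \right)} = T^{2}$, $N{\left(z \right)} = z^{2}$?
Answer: $10368$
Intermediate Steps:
$j{\left(P \right)} = \left(6 + P\right)^{2}$
$k{\left(-6 \right)} j{\left(N{\left(0 \right)} \right)} 8 = \left(-6\right)^{2} \left(6 + 0^{2}\right)^{2} \cdot 8 = 36 \left(6 + 0\right)^{2} \cdot 8 = 36 \cdot 6^{2} \cdot 8 = 36 \cdot 36 \cdot 8 = 1296 \cdot 8 = 10368$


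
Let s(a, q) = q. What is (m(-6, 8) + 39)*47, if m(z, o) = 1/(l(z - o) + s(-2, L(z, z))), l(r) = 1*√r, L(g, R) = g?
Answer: 45684/25 - 47*I*√14/50 ≈ 1827.4 - 3.5172*I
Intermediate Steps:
l(r) = √r
m(z, o) = 1/(z + √(z - o)) (m(z, o) = 1/(√(z - o) + z) = 1/(z + √(z - o)))
(m(-6, 8) + 39)*47 = (1/(-6 + √(-6 - 1*8)) + 39)*47 = (1/(-6 + √(-6 - 8)) + 39)*47 = (1/(-6 + √(-14)) + 39)*47 = (1/(-6 + I*√14) + 39)*47 = (39 + 1/(-6 + I*√14))*47 = 1833 + 47/(-6 + I*√14)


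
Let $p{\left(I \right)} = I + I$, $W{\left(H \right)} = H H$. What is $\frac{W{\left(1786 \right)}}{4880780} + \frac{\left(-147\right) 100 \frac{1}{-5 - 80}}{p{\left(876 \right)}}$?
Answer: $\frac{31208441}{41486630} \approx 0.75225$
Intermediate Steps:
$W{\left(H \right)} = H^{2}$
$p{\left(I \right)} = 2 I$
$\frac{W{\left(1786 \right)}}{4880780} + \frac{\left(-147\right) 100 \frac{1}{-5 - 80}}{p{\left(876 \right)}} = \frac{1786^{2}}{4880780} + \frac{\left(-147\right) 100 \frac{1}{-5 - 80}}{2 \cdot 876} = 3189796 \cdot \frac{1}{4880780} + \frac{\left(-14700\right) \frac{1}{-85}}{1752} = \frac{797449}{1220195} + \left(-14700\right) \left(- \frac{1}{85}\right) \frac{1}{1752} = \frac{797449}{1220195} + \frac{2940}{17} \cdot \frac{1}{1752} = \frac{797449}{1220195} + \frac{245}{2482} = \frac{31208441}{41486630}$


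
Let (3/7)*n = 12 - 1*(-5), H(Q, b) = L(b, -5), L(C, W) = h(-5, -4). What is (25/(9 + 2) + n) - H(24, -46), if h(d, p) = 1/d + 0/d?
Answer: 6953/165 ≈ 42.139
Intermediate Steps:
h(d, p) = 1/d (h(d, p) = 1/d + 0 = 1/d)
L(C, W) = -⅕ (L(C, W) = 1/(-5) = -⅕)
H(Q, b) = -⅕
n = 119/3 (n = 7*(12 - 1*(-5))/3 = 7*(12 + 5)/3 = (7/3)*17 = 119/3 ≈ 39.667)
(25/(9 + 2) + n) - H(24, -46) = (25/(9 + 2) + 119/3) - 1*(-⅕) = (25/11 + 119/3) + ⅕ = 1384/33 + ⅕ = 6953/165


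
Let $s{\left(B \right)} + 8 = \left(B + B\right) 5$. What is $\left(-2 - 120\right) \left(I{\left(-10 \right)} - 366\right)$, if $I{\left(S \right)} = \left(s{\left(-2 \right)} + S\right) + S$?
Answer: $50508$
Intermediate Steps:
$s{\left(B \right)} = -8 + 10 B$ ($s{\left(B \right)} = -8 + \left(B + B\right) 5 = -8 + 2 B 5 = -8 + 10 B$)
$I{\left(S \right)} = -28 + 2 S$ ($I{\left(S \right)} = \left(\left(-8 + 10 \left(-2\right)\right) + S\right) + S = \left(\left(-8 - 20\right) + S\right) + S = \left(-28 + S\right) + S = -28 + 2 S$)
$\left(-2 - 120\right) \left(I{\left(-10 \right)} - 366\right) = \left(-2 - 120\right) \left(\left(-28 + 2 \left(-10\right)\right) - 366\right) = \left(-2 - 120\right) \left(\left(-28 - 20\right) - 366\right) = - 122 \left(-48 - 366\right) = \left(-122\right) \left(-414\right) = 50508$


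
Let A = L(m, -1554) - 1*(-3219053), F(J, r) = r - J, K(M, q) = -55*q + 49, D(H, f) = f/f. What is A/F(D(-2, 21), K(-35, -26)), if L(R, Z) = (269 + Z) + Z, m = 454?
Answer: 1608107/739 ≈ 2176.1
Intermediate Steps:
D(H, f) = 1
K(M, q) = 49 - 55*q
L(R, Z) = 269 + 2*Z
A = 3216214 (A = (269 + 2*(-1554)) - 1*(-3219053) = (269 - 3108) + 3219053 = -2839 + 3219053 = 3216214)
A/F(D(-2, 21), K(-35, -26)) = 3216214/((49 - 55*(-26)) - 1*1) = 3216214/((49 + 1430) - 1) = 3216214/(1479 - 1) = 3216214/1478 = 3216214*(1/1478) = 1608107/739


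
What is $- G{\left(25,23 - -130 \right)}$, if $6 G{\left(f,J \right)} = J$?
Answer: $- \frac{51}{2} \approx -25.5$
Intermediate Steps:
$G{\left(f,J \right)} = \frac{J}{6}$
$- G{\left(25,23 - -130 \right)} = - \frac{23 - -130}{6} = - \frac{23 + 130}{6} = - \frac{153}{6} = \left(-1\right) \frac{51}{2} = - \frac{51}{2}$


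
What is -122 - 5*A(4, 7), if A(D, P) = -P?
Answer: -87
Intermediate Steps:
-122 - 5*A(4, 7) = -122 - (-5)*7 = -122 - 5*(-7) = -122 + 35 = -87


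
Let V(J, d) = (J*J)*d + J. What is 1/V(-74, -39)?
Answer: -1/213638 ≈ -4.6808e-6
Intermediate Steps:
V(J, d) = J + d*J² (V(J, d) = J²*d + J = d*J² + J = J + d*J²)
1/V(-74, -39) = 1/(-74*(1 - 74*(-39))) = 1/(-74*(1 + 2886)) = 1/(-74*2887) = 1/(-213638) = -1/213638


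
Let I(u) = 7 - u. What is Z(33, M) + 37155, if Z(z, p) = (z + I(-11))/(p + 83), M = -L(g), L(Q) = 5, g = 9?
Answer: 966047/26 ≈ 37156.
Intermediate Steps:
M = -5 (M = -1*5 = -5)
Z(z, p) = (18 + z)/(83 + p) (Z(z, p) = (z + (7 - 1*(-11)))/(p + 83) = (z + (7 + 11))/(83 + p) = (z + 18)/(83 + p) = (18 + z)/(83 + p))
Z(33, M) + 37155 = (18 + 33)/(83 - 5) + 37155 = 51/78 + 37155 = (1/78)*51 + 37155 = 17/26 + 37155 = 966047/26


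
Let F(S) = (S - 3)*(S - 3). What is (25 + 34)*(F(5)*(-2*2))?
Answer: -944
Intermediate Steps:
F(S) = (-3 + S)**2 (F(S) = (-3 + S)*(-3 + S) = (-3 + S)**2)
(25 + 34)*(F(5)*(-2*2)) = (25 + 34)*((-3 + 5)**2*(-2*2)) = 59*(2**2*(-4)) = 59*(4*(-4)) = 59*(-16) = -944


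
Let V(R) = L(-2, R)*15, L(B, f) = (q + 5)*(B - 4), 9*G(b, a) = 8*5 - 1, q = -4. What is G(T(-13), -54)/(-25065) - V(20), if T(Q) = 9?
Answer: 6767537/75195 ≈ 90.000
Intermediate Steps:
G(b, a) = 13/3 (G(b, a) = (8*5 - 1)/9 = (40 - 1)/9 = (1/9)*39 = 13/3)
L(B, f) = -4 + B (L(B, f) = (-4 + 5)*(B - 4) = 1*(-4 + B) = -4 + B)
V(R) = -90 (V(R) = (-4 - 2)*15 = -6*15 = -90)
G(T(-13), -54)/(-25065) - V(20) = (13/3)/(-25065) - 1*(-90) = (13/3)*(-1/25065) + 90 = -13/75195 + 90 = 6767537/75195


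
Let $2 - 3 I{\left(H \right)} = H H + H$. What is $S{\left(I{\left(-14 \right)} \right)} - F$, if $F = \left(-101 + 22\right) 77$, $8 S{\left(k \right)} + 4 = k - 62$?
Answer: $\frac{24269}{4} \approx 6067.3$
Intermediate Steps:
$I{\left(H \right)} = \frac{2}{3} - \frac{H}{3} - \frac{H^{2}}{3}$ ($I{\left(H \right)} = \frac{2}{3} - \frac{H H + H}{3} = \frac{2}{3} - \frac{H^{2} + H}{3} = \frac{2}{3} - \frac{H + H^{2}}{3} = \frac{2}{3} - \left(\frac{H}{3} + \frac{H^{2}}{3}\right) = \frac{2}{3} - \frac{H}{3} - \frac{H^{2}}{3}$)
$S{\left(k \right)} = - \frac{33}{4} + \frac{k}{8}$ ($S{\left(k \right)} = - \frac{1}{2} + \frac{k - 62}{8} = - \frac{1}{2} + \frac{-62 + k}{8} = - \frac{1}{2} + \left(- \frac{31}{4} + \frac{k}{8}\right) = - \frac{33}{4} + \frac{k}{8}$)
$F = -6083$ ($F = \left(-79\right) 77 = -6083$)
$S{\left(I{\left(-14 \right)} \right)} - F = \left(- \frac{33}{4} + \frac{\frac{2}{3} - - \frac{14}{3} - \frac{\left(-14\right)^{2}}{3}}{8}\right) - -6083 = \left(- \frac{33}{4} + \frac{\frac{2}{3} + \frac{14}{3} - \frac{196}{3}}{8}\right) + 6083 = \left(- \frac{33}{4} + \frac{1}{8} \left(-60\right)\right) + 6083 = \left(- \frac{33}{4} - \frac{15}{2}\right) + 6083 = - \frac{63}{4} + 6083 = \frac{24269}{4}$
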